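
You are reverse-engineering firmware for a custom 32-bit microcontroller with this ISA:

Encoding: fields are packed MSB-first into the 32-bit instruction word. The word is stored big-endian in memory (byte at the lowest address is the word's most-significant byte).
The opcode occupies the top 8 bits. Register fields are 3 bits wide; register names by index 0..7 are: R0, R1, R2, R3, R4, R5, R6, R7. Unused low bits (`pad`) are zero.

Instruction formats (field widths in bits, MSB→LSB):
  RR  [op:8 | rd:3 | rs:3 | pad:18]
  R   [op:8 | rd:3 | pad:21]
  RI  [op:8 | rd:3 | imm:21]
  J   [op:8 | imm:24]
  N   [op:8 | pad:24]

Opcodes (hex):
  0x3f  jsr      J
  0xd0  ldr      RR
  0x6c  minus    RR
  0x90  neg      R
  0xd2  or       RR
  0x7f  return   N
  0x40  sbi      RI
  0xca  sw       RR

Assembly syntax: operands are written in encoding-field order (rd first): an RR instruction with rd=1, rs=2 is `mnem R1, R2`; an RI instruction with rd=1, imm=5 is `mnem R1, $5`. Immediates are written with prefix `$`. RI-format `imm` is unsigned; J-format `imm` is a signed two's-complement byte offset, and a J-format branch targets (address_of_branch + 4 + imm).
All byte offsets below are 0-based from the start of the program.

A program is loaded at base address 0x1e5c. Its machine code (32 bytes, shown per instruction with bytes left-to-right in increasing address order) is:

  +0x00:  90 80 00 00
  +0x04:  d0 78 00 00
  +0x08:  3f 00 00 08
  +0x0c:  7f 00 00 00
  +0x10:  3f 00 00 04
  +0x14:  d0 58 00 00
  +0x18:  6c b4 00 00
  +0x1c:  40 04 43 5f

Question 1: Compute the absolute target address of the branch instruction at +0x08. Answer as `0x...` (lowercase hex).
@+08  big-endian(3f 00 00 08) = 0x3f000008
  op=0x3f000008>>24=0x3f ⇒ jsr (J)
  imm@[23:0]=0x8 ⇒ $8
  target = base 0x1e5c + off 0x08 + 4 + imm 8 = 0x1e70

0x1e70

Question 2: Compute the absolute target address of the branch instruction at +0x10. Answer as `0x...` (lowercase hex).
0x1e74

[10] 3f 00 00 04 → 0x3f000004
  op=0x3f000004>>24=0x3f ⇒ jsr (J)
  imm@[23:0]=0x4 ⇒ $4
  target = base 0x1e5c + off 0x10 + 4 + imm 4 = 0x1e74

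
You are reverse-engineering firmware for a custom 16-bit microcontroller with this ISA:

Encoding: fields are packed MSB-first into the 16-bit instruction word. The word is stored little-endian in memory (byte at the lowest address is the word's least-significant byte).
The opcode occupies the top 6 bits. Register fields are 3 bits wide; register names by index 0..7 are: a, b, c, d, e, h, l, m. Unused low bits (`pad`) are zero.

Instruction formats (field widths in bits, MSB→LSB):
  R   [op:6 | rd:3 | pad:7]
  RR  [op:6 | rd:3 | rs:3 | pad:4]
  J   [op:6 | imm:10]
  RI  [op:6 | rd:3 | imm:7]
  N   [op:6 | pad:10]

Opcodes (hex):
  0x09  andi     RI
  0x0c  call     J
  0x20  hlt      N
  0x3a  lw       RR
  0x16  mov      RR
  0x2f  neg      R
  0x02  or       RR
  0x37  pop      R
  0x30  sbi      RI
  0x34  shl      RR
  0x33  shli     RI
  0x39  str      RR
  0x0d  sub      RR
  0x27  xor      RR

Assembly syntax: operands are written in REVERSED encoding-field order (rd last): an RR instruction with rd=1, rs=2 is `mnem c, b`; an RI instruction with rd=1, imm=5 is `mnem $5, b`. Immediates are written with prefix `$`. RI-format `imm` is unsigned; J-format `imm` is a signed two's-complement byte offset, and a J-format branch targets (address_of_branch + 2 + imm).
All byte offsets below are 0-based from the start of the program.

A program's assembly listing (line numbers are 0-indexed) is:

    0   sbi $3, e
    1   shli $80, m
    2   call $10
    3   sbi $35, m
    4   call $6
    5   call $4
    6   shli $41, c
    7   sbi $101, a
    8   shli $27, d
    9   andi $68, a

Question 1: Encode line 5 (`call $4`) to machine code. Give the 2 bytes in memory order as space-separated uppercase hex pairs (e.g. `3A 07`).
04 30

line 5 (call): pack op=0xc:6|imm=4:10 = 0x3004; little→ 04 30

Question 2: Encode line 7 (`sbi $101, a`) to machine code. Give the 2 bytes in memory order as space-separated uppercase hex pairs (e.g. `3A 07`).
65 C0

7. sbi fields op=0x30:6|rd=0:3|imm=101:7 → word c065h → 65 c0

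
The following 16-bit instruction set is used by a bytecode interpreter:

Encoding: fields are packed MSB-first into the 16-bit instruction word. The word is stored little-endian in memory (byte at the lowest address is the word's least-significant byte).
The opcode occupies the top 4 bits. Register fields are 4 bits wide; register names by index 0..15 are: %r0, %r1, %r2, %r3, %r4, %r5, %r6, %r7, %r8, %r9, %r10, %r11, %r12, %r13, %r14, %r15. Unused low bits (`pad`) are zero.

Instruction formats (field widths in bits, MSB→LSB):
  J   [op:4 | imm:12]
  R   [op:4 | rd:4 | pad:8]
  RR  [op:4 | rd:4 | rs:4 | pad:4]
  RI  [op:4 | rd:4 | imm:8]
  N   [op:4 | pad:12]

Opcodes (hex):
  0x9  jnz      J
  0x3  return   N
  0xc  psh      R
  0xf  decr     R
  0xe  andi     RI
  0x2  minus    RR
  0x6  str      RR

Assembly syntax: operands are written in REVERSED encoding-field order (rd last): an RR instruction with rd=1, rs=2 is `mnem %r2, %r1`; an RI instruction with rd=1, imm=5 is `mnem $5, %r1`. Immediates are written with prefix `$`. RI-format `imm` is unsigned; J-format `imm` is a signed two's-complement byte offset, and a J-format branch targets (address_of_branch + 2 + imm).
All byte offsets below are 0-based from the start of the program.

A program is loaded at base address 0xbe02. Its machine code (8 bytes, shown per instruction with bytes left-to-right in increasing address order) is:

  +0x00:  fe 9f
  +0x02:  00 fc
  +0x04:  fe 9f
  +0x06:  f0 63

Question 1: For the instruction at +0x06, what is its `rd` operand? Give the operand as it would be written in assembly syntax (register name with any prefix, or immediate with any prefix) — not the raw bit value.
off 0x06: read f0 63 as little → 0x63f0
  op=0x63f0>>12=0x6 ⇒ str (RR)
  [11:8] rd=3 = %r3
  [7:4] rs=15 = %r15

%r3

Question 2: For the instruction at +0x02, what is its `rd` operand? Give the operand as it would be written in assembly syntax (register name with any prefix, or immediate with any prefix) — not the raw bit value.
@+02  little-endian(00 fc) = 0xfc00
  top 4b → 0xf → decr [R]
  rd@[11:8]=0xc ⇒ %r12

%r12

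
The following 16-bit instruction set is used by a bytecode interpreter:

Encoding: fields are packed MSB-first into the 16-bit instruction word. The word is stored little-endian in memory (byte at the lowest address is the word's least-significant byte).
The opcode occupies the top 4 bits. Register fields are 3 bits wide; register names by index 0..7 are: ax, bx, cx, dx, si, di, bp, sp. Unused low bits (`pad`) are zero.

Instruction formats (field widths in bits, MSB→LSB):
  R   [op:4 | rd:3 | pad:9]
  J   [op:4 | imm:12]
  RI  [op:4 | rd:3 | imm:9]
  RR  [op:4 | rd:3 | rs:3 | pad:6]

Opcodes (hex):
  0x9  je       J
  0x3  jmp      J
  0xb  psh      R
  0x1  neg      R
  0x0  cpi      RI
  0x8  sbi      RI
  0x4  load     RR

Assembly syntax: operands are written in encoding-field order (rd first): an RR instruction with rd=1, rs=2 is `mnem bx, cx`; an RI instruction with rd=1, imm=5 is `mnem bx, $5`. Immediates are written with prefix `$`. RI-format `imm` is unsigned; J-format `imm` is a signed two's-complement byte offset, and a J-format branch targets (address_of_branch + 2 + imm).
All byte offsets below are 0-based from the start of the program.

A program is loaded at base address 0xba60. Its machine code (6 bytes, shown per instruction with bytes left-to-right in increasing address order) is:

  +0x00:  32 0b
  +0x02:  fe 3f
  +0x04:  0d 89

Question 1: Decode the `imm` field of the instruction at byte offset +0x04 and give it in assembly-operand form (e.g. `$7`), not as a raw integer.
@+04  little-endian(0d 89) = 0x890d
  op=0x890d>>12=0x8 ⇒ sbi (RI)
  [11:9] rd=4 = si
  [8:0] imm=269 = $269

$269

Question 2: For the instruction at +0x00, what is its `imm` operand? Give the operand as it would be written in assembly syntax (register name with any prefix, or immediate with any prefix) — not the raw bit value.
$306

+0x00: 32 0b ⇒ word 0x0b32 (little)
  op=0x0b32>>12=0x0 ⇒ cpi (RI)
  [11:9] rd=5 = di
  [8:0] imm=306 = $306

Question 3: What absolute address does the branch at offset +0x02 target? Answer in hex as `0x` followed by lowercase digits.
0xba62

@+02  little-endian(fe 3f) = 0x3ffe
  op=0x3ffe>>12=0x3 ⇒ jmp (J)
  imm: (w>>0)&0xfff=0xffe (s12→-2) → $-2
  target = base 0xba60 + off 0x02 + 2 + imm -2 = 0xba62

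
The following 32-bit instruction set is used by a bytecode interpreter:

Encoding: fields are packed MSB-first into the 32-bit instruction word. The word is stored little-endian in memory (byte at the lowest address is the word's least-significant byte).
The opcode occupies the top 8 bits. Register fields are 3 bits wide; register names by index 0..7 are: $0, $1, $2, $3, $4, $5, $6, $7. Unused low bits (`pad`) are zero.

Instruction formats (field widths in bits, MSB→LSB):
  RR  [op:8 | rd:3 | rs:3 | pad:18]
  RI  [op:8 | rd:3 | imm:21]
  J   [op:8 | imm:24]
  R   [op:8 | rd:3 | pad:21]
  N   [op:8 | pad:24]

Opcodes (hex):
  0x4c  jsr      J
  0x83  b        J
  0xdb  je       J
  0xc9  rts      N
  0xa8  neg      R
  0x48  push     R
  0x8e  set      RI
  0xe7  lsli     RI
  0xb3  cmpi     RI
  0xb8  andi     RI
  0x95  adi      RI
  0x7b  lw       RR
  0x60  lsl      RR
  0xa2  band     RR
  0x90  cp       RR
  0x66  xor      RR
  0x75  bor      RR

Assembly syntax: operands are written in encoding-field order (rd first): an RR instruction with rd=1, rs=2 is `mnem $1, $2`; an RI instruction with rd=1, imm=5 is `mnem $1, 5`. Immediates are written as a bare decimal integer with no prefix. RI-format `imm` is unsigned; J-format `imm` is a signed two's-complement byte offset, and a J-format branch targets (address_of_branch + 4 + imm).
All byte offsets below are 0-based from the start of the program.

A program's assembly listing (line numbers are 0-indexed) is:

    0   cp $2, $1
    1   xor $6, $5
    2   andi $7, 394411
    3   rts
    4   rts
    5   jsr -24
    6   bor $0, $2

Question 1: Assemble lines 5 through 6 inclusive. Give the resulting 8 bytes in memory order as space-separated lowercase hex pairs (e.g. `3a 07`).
line 5 (jsr): pack op=0x4c:8|imm=-24:24 = 0x4cffffe8; little→ e8 ff ff 4c
line 6 (bor): pack op=0x75:8|rd=0:3|rs=2:3|pad=0:18 = 0x75080000; little→ 00 00 08 75

e8 ff ff 4c 00 00 08 75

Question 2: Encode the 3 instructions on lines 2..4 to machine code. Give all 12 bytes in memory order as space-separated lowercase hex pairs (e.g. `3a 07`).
ab 04 e6 b8 00 00 00 c9 00 00 00 c9

2. andi fields op=0xb8:8|rd=7:3|imm=394411:21 → word b8e604abh → ab 04 e6 b8
3. rts fields op=0xc9:8|pad=0:24 → word c9000000h → 00 00 00 c9
4. rts fields op=0xc9:8|pad=0:24 → word c9000000h → 00 00 00 c9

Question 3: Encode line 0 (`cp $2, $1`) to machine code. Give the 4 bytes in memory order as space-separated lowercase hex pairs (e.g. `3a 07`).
00 00 44 90

L0: cp op=0x90:8|rd=2:3|rs=1:3|pad=0:18 ⇒ 0x90440000 ⇒ little 00 00 44 90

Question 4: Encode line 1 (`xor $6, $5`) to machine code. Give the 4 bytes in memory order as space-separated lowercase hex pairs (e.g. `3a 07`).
L1: xor op=0x66:8|rd=6:3|rs=5:3|pad=0:18 ⇒ 0x66d40000 ⇒ little 00 00 d4 66

00 00 d4 66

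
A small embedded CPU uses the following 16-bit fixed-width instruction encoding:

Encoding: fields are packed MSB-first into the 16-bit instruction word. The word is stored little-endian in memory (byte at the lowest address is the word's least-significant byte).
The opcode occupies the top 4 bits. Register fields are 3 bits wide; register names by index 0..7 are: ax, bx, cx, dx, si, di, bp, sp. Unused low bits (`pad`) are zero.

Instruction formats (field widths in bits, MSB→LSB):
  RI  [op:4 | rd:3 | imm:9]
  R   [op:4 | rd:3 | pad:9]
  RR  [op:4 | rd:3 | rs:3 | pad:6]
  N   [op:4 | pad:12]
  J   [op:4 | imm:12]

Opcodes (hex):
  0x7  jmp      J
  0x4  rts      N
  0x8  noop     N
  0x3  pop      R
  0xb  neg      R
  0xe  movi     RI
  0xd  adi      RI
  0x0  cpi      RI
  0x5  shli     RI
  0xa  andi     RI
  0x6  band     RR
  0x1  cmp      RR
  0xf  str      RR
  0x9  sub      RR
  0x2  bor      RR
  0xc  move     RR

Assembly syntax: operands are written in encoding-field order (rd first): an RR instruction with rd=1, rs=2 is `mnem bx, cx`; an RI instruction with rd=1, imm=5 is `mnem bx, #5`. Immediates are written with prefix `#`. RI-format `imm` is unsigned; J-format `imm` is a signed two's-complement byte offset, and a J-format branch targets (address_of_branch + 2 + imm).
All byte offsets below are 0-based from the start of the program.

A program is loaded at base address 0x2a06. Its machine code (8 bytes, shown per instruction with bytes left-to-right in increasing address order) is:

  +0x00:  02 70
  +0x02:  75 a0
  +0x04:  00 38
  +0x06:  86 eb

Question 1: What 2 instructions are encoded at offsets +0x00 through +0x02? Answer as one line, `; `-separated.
off 0x00: read 02 70 as little → 0x7002
  top 4b → 0x7 → jmp [J]
  [11:0] imm=2 = #2
off 0x02: read 75 a0 as little → 0xa075
  top 4b → 0xa → andi [RI]
  [11:9] rd=0 = ax
  [8:0] imm=117 = #117

jmp #2; andi ax, #117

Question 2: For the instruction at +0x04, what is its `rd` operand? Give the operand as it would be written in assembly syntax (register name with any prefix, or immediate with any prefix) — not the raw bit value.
[04] 00 38 → 0x3800
  top 4b → 0x3 → pop [R]
  [11:9] rd=4 = si

si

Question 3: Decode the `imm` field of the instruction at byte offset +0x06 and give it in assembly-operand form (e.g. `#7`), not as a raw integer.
[06] 86 eb → 0xeb86
  op=0xeb86>>12=0xe ⇒ movi (RI)
  [11:9] rd=5 = di
  [8:0] imm=390 = #390

#390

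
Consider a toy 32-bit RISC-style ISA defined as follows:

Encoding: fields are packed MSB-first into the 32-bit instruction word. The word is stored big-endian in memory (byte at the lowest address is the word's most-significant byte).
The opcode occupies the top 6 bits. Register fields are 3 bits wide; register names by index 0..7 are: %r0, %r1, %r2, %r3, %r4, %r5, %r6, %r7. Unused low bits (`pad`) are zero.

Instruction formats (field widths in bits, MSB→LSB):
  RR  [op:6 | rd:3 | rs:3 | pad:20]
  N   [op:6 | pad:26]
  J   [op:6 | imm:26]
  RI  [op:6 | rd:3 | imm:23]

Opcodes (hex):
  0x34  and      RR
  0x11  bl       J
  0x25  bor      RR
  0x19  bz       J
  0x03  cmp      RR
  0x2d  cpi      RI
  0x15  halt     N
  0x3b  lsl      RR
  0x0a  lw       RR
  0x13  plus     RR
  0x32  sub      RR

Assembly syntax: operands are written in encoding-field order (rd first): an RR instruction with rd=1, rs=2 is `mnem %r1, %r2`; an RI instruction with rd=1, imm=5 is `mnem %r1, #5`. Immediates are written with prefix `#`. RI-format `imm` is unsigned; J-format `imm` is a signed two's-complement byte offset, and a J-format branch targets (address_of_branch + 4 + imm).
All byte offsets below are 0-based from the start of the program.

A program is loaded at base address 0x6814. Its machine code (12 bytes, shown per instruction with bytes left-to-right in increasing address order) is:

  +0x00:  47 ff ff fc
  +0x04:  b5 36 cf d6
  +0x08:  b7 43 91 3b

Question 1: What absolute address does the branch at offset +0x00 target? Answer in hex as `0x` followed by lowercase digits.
[00] 47 ff ff fc → 0x47fffffc
  top 6b → 0x11 → bl [J]
  imm: (w>>0)&0x3ffffff=0x3fffffc (s26→-4) → #-4
  target = base 0x6814 + off 0x00 + 4 + imm -4 = 0x6814

0x6814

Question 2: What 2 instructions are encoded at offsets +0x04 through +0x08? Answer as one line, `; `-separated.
+0x04: b5 36 cf d6 ⇒ word 0xb536cfd6 (big)
  top 6b → 0x2d → cpi [RI]
  rd: (w>>23)&0x7=0x2 → %r2
  imm: (w>>0)&0x7fffff=0x36cfd6 → #3592150
+0x08: b7 43 91 3b ⇒ word 0xb743913b (big)
  top 6b → 0x2d → cpi [RI]
  rd: (w>>23)&0x7=0x6 → %r6
  imm: (w>>0)&0x7fffff=0x43913b → #4428091

cpi %r2, #3592150; cpi %r6, #4428091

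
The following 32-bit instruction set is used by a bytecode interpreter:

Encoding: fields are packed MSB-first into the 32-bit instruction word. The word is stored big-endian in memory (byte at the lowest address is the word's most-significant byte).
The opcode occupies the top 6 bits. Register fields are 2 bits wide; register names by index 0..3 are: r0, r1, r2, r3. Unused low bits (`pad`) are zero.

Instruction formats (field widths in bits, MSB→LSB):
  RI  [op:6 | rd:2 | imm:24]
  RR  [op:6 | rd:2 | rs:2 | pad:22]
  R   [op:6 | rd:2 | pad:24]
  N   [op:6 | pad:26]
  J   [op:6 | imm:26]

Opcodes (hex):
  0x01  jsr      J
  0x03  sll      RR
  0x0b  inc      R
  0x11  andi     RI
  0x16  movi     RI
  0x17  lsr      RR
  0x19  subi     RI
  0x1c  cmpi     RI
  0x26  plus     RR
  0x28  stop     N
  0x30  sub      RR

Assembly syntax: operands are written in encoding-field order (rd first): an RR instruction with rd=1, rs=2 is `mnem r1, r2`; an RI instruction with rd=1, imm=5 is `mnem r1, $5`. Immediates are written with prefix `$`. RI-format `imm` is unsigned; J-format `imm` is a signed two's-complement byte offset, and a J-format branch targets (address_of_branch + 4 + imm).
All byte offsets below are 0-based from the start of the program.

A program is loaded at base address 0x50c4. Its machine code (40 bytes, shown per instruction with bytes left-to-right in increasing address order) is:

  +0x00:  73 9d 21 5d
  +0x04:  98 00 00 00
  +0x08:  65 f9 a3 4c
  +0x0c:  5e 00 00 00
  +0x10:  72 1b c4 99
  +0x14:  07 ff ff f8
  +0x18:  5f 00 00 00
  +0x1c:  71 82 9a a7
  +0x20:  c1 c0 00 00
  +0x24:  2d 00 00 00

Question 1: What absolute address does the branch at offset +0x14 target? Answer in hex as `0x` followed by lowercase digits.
0x50d4

[14] 07 ff ff f8 → 0x07fffff8
  op=0x07fffff8>>26=0x1 ⇒ jsr (J)
  [25:0] imm=67108856 (s26→-8) = $-8
  target = base 0x50c4 + off 0x14 + 4 + imm -8 = 0x50d4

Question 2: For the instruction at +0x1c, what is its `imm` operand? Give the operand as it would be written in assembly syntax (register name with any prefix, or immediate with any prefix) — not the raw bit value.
off 0x1c: read 71 82 9a a7 as big → 0x71829aa7
  opcode bits[31:26]=0x1c: cmpi/RI
  rd@[25:24]=0x1 ⇒ r1
  imm@[23:0]=0x829aa7 ⇒ $8559271

$8559271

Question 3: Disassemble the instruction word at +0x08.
subi r1, $16360268

@+08  big-endian(65 f9 a3 4c) = 0x65f9a34c
  op=0x65f9a34c>>26=0x19 ⇒ subi (RI)
  [25:24] rd=1 = r1
  [23:0] imm=16360268 = $16360268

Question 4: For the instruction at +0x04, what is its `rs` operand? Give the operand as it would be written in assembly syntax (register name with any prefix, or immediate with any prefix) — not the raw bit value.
r0

@+04  big-endian(98 00 00 00) = 0x98000000
  top 6b → 0x26 → plus [RR]
  [25:24] rd=0 = r0
  [23:22] rs=0 = r0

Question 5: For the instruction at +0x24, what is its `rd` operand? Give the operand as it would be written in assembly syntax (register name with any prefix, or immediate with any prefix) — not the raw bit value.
r1

+0x24: 2d 00 00 00 ⇒ word 0x2d000000 (big)
  opcode bits[31:26]=0xb: inc/R
  rd: (w>>24)&0x3=0x1 → r1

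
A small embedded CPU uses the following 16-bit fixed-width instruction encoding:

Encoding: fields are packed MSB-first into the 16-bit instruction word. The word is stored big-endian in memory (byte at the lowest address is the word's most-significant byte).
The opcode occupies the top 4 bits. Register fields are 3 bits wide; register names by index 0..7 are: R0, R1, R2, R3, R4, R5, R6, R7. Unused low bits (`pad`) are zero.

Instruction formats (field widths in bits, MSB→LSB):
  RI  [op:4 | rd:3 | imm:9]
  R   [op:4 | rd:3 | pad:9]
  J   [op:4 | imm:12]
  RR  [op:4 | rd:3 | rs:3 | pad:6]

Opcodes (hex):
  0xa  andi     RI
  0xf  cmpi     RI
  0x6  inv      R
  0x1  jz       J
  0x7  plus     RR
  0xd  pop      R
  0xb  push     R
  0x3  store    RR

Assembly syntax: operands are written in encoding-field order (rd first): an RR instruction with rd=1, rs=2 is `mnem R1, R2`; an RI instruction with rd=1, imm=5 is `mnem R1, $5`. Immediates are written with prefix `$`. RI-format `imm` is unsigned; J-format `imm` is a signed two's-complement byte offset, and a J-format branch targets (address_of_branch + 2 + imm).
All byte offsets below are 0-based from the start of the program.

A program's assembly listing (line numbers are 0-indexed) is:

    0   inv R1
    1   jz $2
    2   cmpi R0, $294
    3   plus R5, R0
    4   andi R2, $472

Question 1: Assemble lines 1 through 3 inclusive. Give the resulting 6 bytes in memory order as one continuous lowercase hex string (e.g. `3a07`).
1002f1267a00

1. jz fields op=0x1:4|imm=2:12 → word 1002h → 10 02
2. cmpi fields op=0xf:4|rd=0:3|imm=294:9 → word f126h → f1 26
3. plus fields op=0x7:4|rd=5:3|rs=0:3|pad=0:6 → word 7a00h → 7a 00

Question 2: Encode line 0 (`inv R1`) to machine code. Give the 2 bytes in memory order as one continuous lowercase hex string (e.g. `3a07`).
6200

L0: inv op=0x6:4|rd=1:3|pad=0:9 ⇒ 0x6200 ⇒ big 62 00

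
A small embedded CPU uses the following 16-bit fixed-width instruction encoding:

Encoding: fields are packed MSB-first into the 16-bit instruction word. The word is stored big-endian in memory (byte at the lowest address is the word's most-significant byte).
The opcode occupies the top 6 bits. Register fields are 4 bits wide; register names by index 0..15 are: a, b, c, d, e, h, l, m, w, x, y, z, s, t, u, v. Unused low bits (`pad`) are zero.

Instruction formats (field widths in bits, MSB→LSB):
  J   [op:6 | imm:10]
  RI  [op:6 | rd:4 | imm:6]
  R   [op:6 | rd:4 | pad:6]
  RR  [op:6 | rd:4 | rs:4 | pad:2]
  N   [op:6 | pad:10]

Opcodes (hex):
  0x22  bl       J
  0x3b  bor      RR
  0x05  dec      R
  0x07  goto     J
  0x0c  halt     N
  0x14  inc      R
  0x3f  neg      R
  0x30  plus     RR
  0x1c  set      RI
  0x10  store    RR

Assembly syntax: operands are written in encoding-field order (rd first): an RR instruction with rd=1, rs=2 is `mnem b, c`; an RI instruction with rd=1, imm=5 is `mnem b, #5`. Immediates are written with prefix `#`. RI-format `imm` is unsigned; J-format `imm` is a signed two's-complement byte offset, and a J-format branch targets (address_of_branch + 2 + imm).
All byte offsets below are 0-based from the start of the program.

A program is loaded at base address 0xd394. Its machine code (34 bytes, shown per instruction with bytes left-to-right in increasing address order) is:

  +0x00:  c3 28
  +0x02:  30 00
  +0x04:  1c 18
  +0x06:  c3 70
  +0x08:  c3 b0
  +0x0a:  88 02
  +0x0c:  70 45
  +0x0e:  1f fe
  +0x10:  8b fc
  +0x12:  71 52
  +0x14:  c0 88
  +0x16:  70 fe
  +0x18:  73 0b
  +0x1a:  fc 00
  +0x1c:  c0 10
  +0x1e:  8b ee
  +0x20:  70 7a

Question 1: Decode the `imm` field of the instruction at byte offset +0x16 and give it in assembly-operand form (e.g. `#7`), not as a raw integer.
@+16  big-endian(70 fe) = 0x70fe
  top 6b → 0x1c → set [RI]
  rd: (w>>6)&0xf=0x3 → d
  imm: (w>>0)&0x3f=0x3e → #62

#62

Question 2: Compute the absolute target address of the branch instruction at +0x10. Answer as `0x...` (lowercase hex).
0xd3a2

@+10  big-endian(8b fc) = 0x8bfc
  top 6b → 0x22 → bl [J]
  [9:0] imm=1020 (s10→-4) = #-4
  target = base 0xd394 + off 0x10 + 2 + imm -4 = 0xd3a2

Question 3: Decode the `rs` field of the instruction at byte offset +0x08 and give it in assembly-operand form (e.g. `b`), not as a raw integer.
off 0x08: read c3 b0 as big → 0xc3b0
  opcode bits[15:10]=0x30: plus/RR
  rd@[9:6]=0xe ⇒ u
  rs@[5:2]=0xc ⇒ s

s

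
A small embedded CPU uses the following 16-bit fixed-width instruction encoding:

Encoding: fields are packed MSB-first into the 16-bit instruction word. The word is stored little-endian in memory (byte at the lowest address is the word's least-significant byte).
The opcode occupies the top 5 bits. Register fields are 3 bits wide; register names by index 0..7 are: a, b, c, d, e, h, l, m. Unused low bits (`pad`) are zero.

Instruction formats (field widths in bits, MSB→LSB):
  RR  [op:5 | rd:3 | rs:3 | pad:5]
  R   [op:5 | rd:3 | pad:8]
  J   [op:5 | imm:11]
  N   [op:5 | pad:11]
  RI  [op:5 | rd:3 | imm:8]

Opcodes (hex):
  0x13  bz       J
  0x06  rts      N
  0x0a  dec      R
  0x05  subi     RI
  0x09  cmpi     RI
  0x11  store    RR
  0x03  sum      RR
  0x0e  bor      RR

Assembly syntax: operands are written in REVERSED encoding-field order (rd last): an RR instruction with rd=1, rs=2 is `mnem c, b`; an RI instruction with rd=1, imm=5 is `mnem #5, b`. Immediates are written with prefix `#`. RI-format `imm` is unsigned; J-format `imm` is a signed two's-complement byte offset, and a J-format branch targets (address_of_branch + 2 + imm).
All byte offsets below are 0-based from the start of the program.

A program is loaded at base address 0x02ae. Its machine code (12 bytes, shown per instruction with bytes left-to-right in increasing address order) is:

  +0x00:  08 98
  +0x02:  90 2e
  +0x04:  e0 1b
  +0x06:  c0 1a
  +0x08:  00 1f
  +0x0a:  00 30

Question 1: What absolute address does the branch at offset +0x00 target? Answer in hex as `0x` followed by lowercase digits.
0x02b8

+0x00: 08 98 ⇒ word 0x9808 (little)
  op=0x9808>>11=0x13 ⇒ bz (J)
  [10:0] imm=8 = #8
  target = base 0x02ae + off 0x00 + 2 + imm 8 = 0x02b8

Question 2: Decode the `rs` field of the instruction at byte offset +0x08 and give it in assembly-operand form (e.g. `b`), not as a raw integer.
a

off 0x08: read 00 1f as little → 0x1f00
  top 5b → 0x3 → sum [RR]
  [10:8] rd=7 = m
  [7:5] rs=0 = a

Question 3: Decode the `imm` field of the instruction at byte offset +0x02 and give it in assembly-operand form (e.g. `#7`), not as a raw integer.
#144

@+02  little-endian(90 2e) = 0x2e90
  top 5b → 0x5 → subi [RI]
  [10:8] rd=6 = l
  [7:0] imm=144 = #144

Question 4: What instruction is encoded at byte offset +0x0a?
rts

off 0x0a: read 00 30 as little → 0x3000
  top 5b → 0x6 → rts [N]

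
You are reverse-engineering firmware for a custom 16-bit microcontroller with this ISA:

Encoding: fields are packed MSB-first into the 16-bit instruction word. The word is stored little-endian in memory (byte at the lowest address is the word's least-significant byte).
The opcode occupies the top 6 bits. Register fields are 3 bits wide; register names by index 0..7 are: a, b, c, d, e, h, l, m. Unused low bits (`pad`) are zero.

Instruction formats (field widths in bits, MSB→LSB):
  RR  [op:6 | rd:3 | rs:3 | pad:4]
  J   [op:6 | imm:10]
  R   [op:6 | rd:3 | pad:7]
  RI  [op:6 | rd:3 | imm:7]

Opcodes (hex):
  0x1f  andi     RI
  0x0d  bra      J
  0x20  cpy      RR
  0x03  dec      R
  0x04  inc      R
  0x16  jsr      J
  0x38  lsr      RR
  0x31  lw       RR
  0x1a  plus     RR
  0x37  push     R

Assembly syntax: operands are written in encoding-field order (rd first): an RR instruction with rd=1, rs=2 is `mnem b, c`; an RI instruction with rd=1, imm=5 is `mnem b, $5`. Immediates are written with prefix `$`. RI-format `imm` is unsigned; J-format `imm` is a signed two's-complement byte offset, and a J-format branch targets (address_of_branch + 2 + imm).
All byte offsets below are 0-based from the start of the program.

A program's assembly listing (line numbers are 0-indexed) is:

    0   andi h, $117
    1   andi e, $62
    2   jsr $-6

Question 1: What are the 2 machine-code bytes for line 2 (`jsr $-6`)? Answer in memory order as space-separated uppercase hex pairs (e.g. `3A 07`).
FA 5B

L2: jsr op=0x16:6|imm=-6:10 ⇒ 0x5bfa ⇒ little fa 5b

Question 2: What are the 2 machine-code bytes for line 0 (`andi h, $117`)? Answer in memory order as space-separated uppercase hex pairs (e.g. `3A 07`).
L0: andi op=0x1f:6|rd=5:3|imm=117:7 ⇒ 0x7ef5 ⇒ little f5 7e

F5 7E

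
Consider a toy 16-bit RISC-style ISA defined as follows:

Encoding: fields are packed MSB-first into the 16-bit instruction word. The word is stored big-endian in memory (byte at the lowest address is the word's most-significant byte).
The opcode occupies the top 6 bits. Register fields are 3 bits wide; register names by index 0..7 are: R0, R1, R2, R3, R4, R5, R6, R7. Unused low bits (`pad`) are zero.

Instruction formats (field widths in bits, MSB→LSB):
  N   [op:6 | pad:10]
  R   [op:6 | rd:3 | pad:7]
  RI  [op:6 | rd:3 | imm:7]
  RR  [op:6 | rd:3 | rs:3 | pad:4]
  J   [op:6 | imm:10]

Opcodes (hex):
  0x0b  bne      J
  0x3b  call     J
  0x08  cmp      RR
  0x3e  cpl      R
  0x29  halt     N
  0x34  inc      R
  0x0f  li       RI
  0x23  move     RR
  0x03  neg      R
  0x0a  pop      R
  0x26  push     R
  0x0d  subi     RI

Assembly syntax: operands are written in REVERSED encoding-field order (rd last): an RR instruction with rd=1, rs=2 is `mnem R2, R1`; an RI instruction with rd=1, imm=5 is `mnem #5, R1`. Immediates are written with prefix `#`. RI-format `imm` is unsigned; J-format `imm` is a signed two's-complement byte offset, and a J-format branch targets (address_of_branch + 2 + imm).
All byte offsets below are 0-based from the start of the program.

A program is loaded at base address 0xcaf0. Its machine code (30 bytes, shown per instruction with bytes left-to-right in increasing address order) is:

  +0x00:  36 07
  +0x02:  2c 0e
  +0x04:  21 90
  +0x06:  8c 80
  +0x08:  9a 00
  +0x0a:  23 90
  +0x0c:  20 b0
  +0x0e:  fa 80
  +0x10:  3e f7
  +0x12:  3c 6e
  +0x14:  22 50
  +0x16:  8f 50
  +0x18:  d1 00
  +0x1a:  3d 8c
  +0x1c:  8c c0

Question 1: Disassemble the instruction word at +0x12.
li #110, R0

off 0x12: read 3c 6e as big → 0x3c6e
  opcode bits[15:10]=0xf: li/RI
  rd: (w>>7)&0x7=0x0 → R0
  imm: (w>>0)&0x7f=0x6e → #110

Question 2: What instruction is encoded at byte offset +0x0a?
+0x0a: 23 90 ⇒ word 0x2390 (big)
  op=0x2390>>10=0x8 ⇒ cmp (RR)
  rd@[9:7]=0x7 ⇒ R7
  rs@[6:4]=0x1 ⇒ R1

cmp R1, R7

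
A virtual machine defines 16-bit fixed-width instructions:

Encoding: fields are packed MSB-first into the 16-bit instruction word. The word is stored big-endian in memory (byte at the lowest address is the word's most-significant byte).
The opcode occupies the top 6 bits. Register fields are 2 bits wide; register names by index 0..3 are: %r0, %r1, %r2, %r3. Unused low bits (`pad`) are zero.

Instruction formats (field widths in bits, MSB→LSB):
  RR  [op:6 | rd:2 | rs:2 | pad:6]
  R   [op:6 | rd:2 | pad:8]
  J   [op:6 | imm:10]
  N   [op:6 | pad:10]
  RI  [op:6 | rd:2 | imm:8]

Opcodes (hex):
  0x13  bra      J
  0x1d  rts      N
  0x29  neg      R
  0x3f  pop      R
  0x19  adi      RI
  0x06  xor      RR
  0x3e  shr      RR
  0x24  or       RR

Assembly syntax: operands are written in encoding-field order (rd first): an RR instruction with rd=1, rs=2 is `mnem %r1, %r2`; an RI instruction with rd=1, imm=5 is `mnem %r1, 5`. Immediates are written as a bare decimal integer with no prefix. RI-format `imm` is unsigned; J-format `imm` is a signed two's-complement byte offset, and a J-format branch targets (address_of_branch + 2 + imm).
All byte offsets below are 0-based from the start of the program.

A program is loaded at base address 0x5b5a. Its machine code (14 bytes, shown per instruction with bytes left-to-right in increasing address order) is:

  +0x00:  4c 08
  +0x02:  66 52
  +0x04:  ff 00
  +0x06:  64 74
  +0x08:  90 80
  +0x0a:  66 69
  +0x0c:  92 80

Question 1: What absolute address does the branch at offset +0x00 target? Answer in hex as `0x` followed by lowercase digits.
0x5b64

[00] 4c 08 → 0x4c08
  top 6b → 0x13 → bra [J]
  imm@[9:0]=0x8 ⇒ 8
  target = base 0x5b5a + off 0x00 + 2 + imm 8 = 0x5b64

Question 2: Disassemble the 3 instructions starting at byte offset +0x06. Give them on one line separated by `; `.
@+06  big-endian(64 74) = 0x6474
  top 6b → 0x19 → adi [RI]
  rd: (w>>8)&0x3=0x0 → %r0
  imm: (w>>0)&0xff=0x74 → 116
@+08  big-endian(90 80) = 0x9080
  top 6b → 0x24 → or [RR]
  rd: (w>>8)&0x3=0x0 → %r0
  rs: (w>>6)&0x3=0x2 → %r2
@+0a  big-endian(66 69) = 0x6669
  top 6b → 0x19 → adi [RI]
  rd: (w>>8)&0x3=0x2 → %r2
  imm: (w>>0)&0xff=0x69 → 105

adi %r0, 116; or %r0, %r2; adi %r2, 105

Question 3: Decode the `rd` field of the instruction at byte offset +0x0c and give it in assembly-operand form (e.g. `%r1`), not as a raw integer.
%r2

[0c] 92 80 → 0x9280
  op=0x9280>>10=0x24 ⇒ or (RR)
  [9:8] rd=2 = %r2
  [7:6] rs=2 = %r2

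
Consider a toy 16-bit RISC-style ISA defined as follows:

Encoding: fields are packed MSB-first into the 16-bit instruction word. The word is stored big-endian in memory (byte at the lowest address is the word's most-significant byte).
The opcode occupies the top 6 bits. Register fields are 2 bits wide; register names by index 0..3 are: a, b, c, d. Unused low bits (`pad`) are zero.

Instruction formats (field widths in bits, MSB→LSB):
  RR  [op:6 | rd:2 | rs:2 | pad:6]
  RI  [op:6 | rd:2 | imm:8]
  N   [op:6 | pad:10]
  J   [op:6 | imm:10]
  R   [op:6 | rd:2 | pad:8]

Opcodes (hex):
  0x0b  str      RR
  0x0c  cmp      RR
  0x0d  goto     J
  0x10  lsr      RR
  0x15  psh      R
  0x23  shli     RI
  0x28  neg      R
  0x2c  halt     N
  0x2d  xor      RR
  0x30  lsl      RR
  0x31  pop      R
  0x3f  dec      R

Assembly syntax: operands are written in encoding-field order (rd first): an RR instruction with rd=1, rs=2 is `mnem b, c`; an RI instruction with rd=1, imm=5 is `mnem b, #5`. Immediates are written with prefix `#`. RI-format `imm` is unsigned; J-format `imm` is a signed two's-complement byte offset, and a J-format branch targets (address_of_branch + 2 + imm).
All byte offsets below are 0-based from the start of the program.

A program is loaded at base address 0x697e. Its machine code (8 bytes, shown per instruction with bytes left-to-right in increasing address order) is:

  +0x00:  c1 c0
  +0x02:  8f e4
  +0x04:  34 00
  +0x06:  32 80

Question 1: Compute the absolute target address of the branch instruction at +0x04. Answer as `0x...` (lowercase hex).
0x6984

@+04  big-endian(34 00) = 0x3400
  opcode bits[15:10]=0xd: goto/J
  [9:0] imm=0 = #0
  target = base 0x697e + off 0x04 + 2 + imm 0 = 0x6984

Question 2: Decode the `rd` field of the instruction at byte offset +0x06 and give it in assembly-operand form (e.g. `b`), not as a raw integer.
off 0x06: read 32 80 as big → 0x3280
  opcode bits[15:10]=0xc: cmp/RR
  rd@[9:8]=0x2 ⇒ c
  rs@[7:6]=0x2 ⇒ c

c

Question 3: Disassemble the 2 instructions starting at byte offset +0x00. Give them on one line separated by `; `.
lsl b, d; shli d, #228

off 0x00: read c1 c0 as big → 0xc1c0
  top 6b → 0x30 → lsl [RR]
  rd: (w>>8)&0x3=0x1 → b
  rs: (w>>6)&0x3=0x3 → d
off 0x02: read 8f e4 as big → 0x8fe4
  top 6b → 0x23 → shli [RI]
  rd: (w>>8)&0x3=0x3 → d
  imm: (w>>0)&0xff=0xe4 → #228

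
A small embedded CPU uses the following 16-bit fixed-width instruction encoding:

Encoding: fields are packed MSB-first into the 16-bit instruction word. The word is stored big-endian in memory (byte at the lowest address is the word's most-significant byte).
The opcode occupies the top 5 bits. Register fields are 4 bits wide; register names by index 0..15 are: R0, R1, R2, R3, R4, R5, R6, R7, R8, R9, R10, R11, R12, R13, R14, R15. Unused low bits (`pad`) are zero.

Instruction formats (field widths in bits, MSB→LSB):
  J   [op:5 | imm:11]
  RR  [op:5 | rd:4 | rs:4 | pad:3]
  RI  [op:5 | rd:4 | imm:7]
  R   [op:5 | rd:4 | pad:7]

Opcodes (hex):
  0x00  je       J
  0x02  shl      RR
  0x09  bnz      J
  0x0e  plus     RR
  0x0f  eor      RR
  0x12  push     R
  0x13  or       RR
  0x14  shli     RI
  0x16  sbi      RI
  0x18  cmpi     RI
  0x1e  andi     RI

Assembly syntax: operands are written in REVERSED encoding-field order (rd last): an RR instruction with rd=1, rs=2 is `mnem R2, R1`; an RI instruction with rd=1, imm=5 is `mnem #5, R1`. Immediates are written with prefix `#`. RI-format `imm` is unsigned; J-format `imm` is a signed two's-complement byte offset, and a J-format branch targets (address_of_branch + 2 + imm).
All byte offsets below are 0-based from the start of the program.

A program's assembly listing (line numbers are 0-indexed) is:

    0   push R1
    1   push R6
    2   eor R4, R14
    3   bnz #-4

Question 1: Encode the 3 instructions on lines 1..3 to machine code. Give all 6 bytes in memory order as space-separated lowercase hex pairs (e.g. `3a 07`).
93 00 7f 20 4f fc

1. push fields op=0x12:5|rd=6:4|pad=0:7 → word 9300h → 93 00
2. eor fields op=0xf:5|rd=14:4|rs=4:4|pad=0:3 → word 7f20h → 7f 20
3. bnz fields op=0x9:5|imm=-4:11 → word 4ffch → 4f fc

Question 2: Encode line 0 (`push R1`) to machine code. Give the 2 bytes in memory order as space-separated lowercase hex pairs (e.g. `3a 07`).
L0: push op=0x12:5|rd=1:4|pad=0:7 ⇒ 0x9080 ⇒ big 90 80

90 80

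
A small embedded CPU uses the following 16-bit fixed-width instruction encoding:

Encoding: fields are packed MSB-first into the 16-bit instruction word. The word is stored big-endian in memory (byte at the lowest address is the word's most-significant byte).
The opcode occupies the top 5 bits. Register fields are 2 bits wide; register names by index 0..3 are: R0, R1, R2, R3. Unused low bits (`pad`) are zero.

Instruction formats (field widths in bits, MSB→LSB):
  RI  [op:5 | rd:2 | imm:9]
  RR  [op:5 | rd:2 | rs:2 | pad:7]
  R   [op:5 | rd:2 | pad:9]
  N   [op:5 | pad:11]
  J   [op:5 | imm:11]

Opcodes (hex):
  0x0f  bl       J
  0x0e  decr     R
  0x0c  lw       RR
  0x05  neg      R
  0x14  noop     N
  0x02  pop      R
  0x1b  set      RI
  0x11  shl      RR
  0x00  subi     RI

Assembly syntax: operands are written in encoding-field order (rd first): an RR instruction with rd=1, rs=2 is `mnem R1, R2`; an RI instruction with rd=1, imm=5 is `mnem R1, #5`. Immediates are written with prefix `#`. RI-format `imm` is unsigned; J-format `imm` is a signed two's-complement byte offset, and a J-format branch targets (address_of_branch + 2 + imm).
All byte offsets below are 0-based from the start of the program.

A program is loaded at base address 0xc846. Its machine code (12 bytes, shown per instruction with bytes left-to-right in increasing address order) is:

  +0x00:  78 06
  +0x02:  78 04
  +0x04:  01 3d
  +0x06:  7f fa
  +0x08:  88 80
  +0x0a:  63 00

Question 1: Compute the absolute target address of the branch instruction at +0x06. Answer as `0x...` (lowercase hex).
@+06  big-endian(7f fa) = 0x7ffa
  top 5b → 0xf → bl [J]
  imm@[10:0]=0x7fa (s11→-6) ⇒ #-6
  target = base 0xc846 + off 0x06 + 2 + imm -6 = 0xc848

0xc848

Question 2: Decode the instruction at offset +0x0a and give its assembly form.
[0a] 63 00 → 0x6300
  top 5b → 0xc → lw [RR]
  [10:9] rd=1 = R1
  [8:7] rs=2 = R2

lw R1, R2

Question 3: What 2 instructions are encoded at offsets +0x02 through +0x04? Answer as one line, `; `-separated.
bl #4; subi R0, #317

@+02  big-endian(78 04) = 0x7804
  opcode bits[15:11]=0xf: bl/J
  imm@[10:0]=0x4 ⇒ #4
@+04  big-endian(01 3d) = 0x013d
  opcode bits[15:11]=0x0: subi/RI
  rd@[10:9]=0x0 ⇒ R0
  imm@[8:0]=0x13d ⇒ #317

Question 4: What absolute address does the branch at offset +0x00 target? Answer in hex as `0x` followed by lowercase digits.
0xc84e

[00] 78 06 → 0x7806
  opcode bits[15:11]=0xf: bl/J
  imm: (w>>0)&0x7ff=0x6 → #6
  target = base 0xc846 + off 0x00 + 2 + imm 6 = 0xc84e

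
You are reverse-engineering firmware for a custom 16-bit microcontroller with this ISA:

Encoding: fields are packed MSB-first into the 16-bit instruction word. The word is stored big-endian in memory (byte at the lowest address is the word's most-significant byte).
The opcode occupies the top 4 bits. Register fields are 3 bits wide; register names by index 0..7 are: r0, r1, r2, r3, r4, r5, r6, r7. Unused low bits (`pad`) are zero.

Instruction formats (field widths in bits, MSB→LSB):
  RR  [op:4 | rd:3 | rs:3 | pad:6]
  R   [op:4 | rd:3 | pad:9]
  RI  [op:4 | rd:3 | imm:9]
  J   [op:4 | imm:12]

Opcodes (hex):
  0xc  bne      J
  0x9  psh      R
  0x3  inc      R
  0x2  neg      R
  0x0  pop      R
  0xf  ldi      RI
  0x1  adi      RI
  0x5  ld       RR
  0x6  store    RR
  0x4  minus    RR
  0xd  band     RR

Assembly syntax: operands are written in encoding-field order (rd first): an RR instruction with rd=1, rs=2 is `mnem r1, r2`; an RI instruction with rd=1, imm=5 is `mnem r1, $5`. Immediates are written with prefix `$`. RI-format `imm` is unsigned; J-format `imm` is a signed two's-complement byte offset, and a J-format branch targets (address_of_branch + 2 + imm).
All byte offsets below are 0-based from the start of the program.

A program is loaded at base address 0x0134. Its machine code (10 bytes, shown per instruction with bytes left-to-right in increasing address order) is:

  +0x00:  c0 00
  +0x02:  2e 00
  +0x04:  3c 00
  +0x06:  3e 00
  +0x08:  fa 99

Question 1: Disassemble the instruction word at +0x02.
neg r7

+0x02: 2e 00 ⇒ word 0x2e00 (big)
  top 4b → 0x2 → neg [R]
  rd@[11:9]=0x7 ⇒ r7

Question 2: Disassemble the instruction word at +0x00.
bne $0

[00] c0 00 → 0xc000
  op=0xc000>>12=0xc ⇒ bne (J)
  [11:0] imm=0 = $0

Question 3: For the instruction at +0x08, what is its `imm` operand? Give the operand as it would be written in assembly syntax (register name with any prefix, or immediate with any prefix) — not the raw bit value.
@+08  big-endian(fa 99) = 0xfa99
  opcode bits[15:12]=0xf: ldi/RI
  rd: (w>>9)&0x7=0x5 → r5
  imm: (w>>0)&0x1ff=0x99 → $153

$153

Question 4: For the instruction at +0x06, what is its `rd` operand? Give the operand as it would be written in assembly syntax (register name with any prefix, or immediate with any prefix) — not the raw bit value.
off 0x06: read 3e 00 as big → 0x3e00
  top 4b → 0x3 → inc [R]
  [11:9] rd=7 = r7

r7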